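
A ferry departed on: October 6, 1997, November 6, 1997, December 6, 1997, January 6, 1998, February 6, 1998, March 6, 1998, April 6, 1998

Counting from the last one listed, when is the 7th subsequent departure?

Each date is the 6th; the gaps (31, 30, 31, 31, 28, 31) track the month lengths.
The rule is the 6th of each month.
May 1998: May 6, 1998.
June 1998: June 6, 1998.
Next: July 1998 → July 6, 1998.
August 1998: August 6, 1998.
September 1998: September 6, 1998.
Next: October 1998 → October 6, 1998.
Next: November 1998 → November 6, 1998.

November 6, 1998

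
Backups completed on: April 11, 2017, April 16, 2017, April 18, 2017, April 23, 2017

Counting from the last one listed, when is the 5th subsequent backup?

May 9, 2017

Every event lands on a Tuesday or Sunday (gaps cycle 5, 2, 5).
So the schedule is: every Tuesday and Sunday.
Next Tuesday: April 25, 2017.
Next Sunday: April 30, 2017.
Next Tuesday: May 2, 2017.
Next Sunday: May 7, 2017.
Next Tuesday: May 9, 2017.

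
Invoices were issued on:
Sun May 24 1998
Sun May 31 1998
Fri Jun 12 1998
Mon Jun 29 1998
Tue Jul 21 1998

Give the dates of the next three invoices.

Mon Aug 17 1998, Fri Sep 18 1998, Sun Oct 25 1998

Intervals are 7, 12, 17, 22 days — an arithmetic progression with common difference 5.
Next gap: 27 days. Tue Jul 21 1998 + 27 days = Mon Aug 17 1998.
Next gap: 32 days. Mon Aug 17 1998 + 32 days = Fri Sep 18 1998.
Next gap: 37 days. Fri Sep 18 1998 + 37 days = Sun Oct 25 1998.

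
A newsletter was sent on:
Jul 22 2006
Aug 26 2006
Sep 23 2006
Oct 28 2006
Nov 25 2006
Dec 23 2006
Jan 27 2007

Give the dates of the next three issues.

Feb 24 2007, Mar 24 2007, Apr 28 2007

These are Saturdays at 28- or 35-day spacing (35, 28, 35, 28, 28, 35).
The pattern: 4th Saturday of the month.
4th Saturday of February 2007: Feb 24 2007.
March 2007 — 4th Saturday is Mar 24 2007.
4th Saturday of April 2007: Apr 28 2007.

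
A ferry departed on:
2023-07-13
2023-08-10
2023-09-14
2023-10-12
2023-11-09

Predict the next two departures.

2023-12-14, 2024-01-11

Gaps: 28, 35, 28, 28 days — a mix of 28 and 35. Every date is a Thursday.
Each is the 2nd Thursday of its month.
December 2023 — 2nd Thursday is 2023-12-14.
January 2024 — 2nd Thursday is 2024-01-11.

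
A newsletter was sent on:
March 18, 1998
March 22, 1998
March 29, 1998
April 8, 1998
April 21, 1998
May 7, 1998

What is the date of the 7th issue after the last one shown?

Intervals are 4, 7, 10, 13, 16 days — an arithmetic progression with common difference 3.
Next gap: 19 days. May 7, 1998 + 19 days = May 26, 1998.
Next gap: 22 days. May 26, 1998 + 22 days = June 17, 1998.
Next gap: 25 days. June 17, 1998 + 25 days = July 12, 1998.
Next gap: 28 days. July 12, 1998 + 28 days = August 9, 1998.
Next gap: 31 days. August 9, 1998 + 31 days = September 9, 1998.
Next gap: 34 days. September 9, 1998 + 34 days = October 13, 1998.
Next gap: 37 days. October 13, 1998 + 37 days = November 19, 1998.

November 19, 1998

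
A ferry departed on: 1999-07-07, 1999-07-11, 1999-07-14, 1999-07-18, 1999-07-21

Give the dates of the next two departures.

1999-07-25, 1999-07-28

Gaps: 4, 3, 4, 3 days — not constant, but cyclic with period 2.
The events fall on every Wednesday and Sunday.
Next Sunday: 1999-07-25.
Next Wednesday: 1999-07-28.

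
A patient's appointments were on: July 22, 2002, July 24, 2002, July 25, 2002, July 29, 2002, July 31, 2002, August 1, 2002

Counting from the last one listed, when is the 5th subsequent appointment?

August 14, 2002

The gap pattern 2, 1, 4, 2, 1 repeats every 3 events.
These are the Mondays, Wednesdays and Thursdays of each week.
The following Monday is August 5, 2002.
Next Wednesday: August 7, 2002.
The following Thursday is August 8, 2002.
Next Monday: August 12, 2002.
Next Wednesday: August 14, 2002.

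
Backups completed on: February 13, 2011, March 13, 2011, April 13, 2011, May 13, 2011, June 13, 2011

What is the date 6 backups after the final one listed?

December 13, 2011

Each date is the 13th; the gaps (28, 31, 30, 31) track the month lengths.
The rule is the 13th of each month.
July 2011: July 13, 2011.
August 2011: August 13, 2011.
Next: September 2011 → September 13, 2011.
Next: October 2011 → October 13, 2011.
November 2011: November 13, 2011.
Next: December 2011 → December 13, 2011.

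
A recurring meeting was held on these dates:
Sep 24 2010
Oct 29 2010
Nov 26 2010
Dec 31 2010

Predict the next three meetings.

These are Fridays with 35, 28, 35-day gaps.
Each is the final Friday of its month — Oct 29 2010 is past the 28th, so '4th Friday' doesn't fit.
January 2011 ends with Friday Jan 28 2011.
February 2011 ends with Friday Feb 25 2011.
March 2011 ends with Friday Mar 25 2011.

Jan 28 2011, Feb 25 2011, Mar 25 2011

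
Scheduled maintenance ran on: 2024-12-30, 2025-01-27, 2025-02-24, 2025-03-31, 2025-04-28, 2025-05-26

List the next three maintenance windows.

2025-06-30, 2025-07-28, 2025-08-25

These are Mondays with 28, 28, 35, 28, 28-day gaps.
Each is the final Monday of its month — 2024-12-30 is past the 28th, so '4th Monday' doesn't fit.
June 2025 ends with Monday 2025-06-30.
July 2025 ends with Monday 2025-07-28.
August 2025 ends with Monday 2025-08-25.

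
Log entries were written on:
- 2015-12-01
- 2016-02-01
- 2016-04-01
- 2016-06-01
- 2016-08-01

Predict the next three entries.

2016-10-01, 2016-12-01, 2017-02-01

The day-of-month is always 1 (62, 60, 61, 61 days between events).
So this recurs on the 1st of every 2 months.
Next: October 2016 → 2016-10-01.
Next: December 2016 → 2016-12-01.
February 2017: 2017-02-01.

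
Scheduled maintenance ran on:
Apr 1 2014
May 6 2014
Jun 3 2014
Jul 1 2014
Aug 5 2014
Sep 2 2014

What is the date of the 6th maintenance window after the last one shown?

Mar 3 2015

All dates are Tuesdays, 35, 28, 28, 35, 28 days apart.
Specifically, the 1st Tuesday of each month.
1st Tuesday of October 2014: Oct 7 2014.
November 2014 — 1st Tuesday is Nov 4 2014.
1st Tuesday of December 2014: Dec 2 2014.
1st Tuesday of January 2015: Jan 6 2015.
1st Tuesday of February 2015: Feb 3 2015.
1st Tuesday of March 2015: Mar 3 2015.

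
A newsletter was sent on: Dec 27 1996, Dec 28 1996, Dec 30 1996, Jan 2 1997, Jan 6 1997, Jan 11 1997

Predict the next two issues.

Jan 17 1997, Jan 24 1997

The spacing grows by 1 each time: 1, 2, 3, 4, 5 days.
Next gap: 6 days. Jan 11 1997 + 6 days = Jan 17 1997.
Next gap: 7 days. Jan 17 1997 + 7 days = Jan 24 1997.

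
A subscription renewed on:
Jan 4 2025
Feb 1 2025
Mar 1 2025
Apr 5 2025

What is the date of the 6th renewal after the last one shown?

All dates are Saturdays, 28, 28, 35 days apart.
Specifically, the 1st Saturday of each month.
May 2025 — 1st Saturday is May 3 2025.
1st Saturday of June 2025: Jun 7 2025.
July 2025 — 1st Saturday is Jul 5 2025.
August 2025 — 1st Saturday is Aug 2 2025.
1st Saturday of September 2025: Sep 6 2025.
October 2025 — 1st Saturday is Oct 4 2025.

Oct 4 2025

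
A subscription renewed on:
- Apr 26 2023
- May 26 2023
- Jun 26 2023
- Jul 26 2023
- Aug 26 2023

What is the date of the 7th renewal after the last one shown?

Mar 26 2024

Each date is the 26th; the gaps (30, 31, 30, 31) track the month lengths.
The rule is the 26th of each month.
September 2023: Sep 26 2023.
Next: October 2023 → Oct 26 2023.
Next: November 2023 → Nov 26 2023.
Next: December 2023 → Dec 26 2023.
January 2024: Jan 26 2024.
February 2024: Feb 26 2024.
March 2024: Mar 26 2024.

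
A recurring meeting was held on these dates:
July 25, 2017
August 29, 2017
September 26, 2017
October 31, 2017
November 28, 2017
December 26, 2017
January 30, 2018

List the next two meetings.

Every date is a Tuesday; gaps 35, 28, 35, 28, 28, 35 days.
Each is the last Tuesday of its month (at least one falls on the 29th or later, ruling out '4th Tuesday').
Last Tuesday of February 2018: February 27, 2018.
March 2018 ends with Tuesday March 27, 2018.

February 27, 2018; March 27, 2018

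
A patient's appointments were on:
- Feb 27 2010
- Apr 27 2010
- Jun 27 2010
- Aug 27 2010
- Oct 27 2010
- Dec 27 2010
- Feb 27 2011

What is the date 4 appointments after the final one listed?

The day-of-month is always 27 (59, 61, 61, 61, 61, 62 days between events).
So this recurs on the 27th of every 2 months.
April 2011: Apr 27 2011.
Next: June 2011 → Jun 27 2011.
August 2011: Aug 27 2011.
Next: October 2011 → Oct 27 2011.

Oct 27 2011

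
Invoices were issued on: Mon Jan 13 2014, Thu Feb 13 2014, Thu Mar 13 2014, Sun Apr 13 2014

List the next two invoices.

Tue May 13 2014, Fri Jun 13 2014

Each date is the 13th; the gaps (31, 28, 31) track the month lengths.
The rule is the 13th of each month.
Next: May 2014 → Tue May 13 2014.
Next: June 2014 → Fri Jun 13 2014.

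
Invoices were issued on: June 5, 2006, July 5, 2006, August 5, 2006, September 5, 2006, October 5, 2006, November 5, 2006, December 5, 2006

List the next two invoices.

The day-of-month is always 5 (30, 31, 31, 30, 31, 30 days between events).
So this recurs on the 5th of each month.
Next: January 2007 → January 5, 2007.
Next: February 2007 → February 5, 2007.

January 5, 2007; February 5, 2007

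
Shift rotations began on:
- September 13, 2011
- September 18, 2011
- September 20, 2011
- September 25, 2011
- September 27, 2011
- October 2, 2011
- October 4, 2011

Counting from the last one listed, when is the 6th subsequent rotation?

Gaps: 5, 2, 5, 2, 5, 2 days — not constant, but cyclic with period 2.
The events fall on every Tuesday and Sunday.
Next Sunday: October 9, 2011.
Next Tuesday: October 11, 2011.
Next Sunday: October 16, 2011.
The following Tuesday is October 18, 2011.
The following Sunday is October 23, 2011.
Next Tuesday: October 25, 2011.

October 25, 2011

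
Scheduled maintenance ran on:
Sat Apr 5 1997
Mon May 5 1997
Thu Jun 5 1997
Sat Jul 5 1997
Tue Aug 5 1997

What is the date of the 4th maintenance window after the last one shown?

Fri Dec 5 1997

Gaps: 30, 31, 30, 31 days — not constant. Every event is on the 5th of the month.
Pattern: the 5th of each month.
September 1997: Fri Sep 5 1997.
Next: October 1997 → Sun Oct 5 1997.
November 1997: Wed Nov 5 1997.
December 1997: Fri Dec 5 1997.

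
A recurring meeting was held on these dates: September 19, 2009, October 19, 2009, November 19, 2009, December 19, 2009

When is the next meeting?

The day-of-month is always 19 (30, 31, 30 days between events).
So this recurs on the 19th of each month.
January 2010: January 19, 2010.

January 19, 2010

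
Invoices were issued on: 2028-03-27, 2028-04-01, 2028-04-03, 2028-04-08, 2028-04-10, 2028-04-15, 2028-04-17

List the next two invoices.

The gap pattern 5, 2, 5, 2, 5, 2 repeats every 2 events.
These are the Mondays and Saturdays of each week.
The following Saturday is 2028-04-22.
The following Monday is 2028-04-24.

2028-04-22, 2028-04-24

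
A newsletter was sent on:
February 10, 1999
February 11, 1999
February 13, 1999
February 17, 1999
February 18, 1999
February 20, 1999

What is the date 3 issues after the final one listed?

Every event lands on a Wednesday or Thursday or Saturday (gaps cycle 1, 2, 4, 1, 2).
So the schedule is: every Wednesday, Thursday and Saturday.
Next Wednesday: February 24, 1999.
The following Thursday is February 25, 1999.
Next Saturday: February 27, 1999.

February 27, 1999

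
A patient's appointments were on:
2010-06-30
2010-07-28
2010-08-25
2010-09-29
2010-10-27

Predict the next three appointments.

Every date is a Wednesday; gaps 28, 28, 35, 28 days.
Each is the last Wednesday of its month (at least one falls on the 29th or later, ruling out '4th Wednesday').
November 2010 ends with Wednesday 2010-11-24.
December 2010 ends with Wednesday 2010-12-29.
Last Wednesday of January 2011: 2011-01-26.

2010-11-24, 2010-12-29, 2011-01-26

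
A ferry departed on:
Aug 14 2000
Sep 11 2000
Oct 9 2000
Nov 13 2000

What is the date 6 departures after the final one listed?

Gaps: 28, 28, 35 days — a mix of 28 and 35. Every date is a Monday.
Each is the 2nd Monday of its month.
December 2000 — 2nd Monday is Dec 11 2000.
2nd Monday of January 2001: Jan 8 2001.
2nd Monday of February 2001: Feb 12 2001.
March 2001 — 2nd Monday is Mar 12 2001.
April 2001 — 2nd Monday is Apr 9 2001.
May 2001 — 2nd Monday is May 14 2001.

May 14 2001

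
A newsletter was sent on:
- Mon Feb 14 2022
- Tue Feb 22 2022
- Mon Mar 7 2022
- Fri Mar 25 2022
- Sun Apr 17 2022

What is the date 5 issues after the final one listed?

Mon Oct 24 2022

The spacing grows by 5 each time: 8, 13, 18, 23 days.
Next gap: 28 days. Sun Apr 17 2022 + 28 days = Sun May 15 2022.
Next gap: 33 days. Sun May 15 2022 + 33 days = Fri Jun 17 2022.
Next gap: 38 days. Fri Jun 17 2022 + 38 days = Mon Jul 25 2022.
Next gap: 43 days. Mon Jul 25 2022 + 43 days = Tue Sep 6 2022.
Next gap: 48 days. Tue Sep 6 2022 + 48 days = Mon Oct 24 2022.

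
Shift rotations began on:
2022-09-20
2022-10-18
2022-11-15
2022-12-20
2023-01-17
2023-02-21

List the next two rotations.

2023-03-21, 2023-04-18

All dates are Tuesdays, 28, 28, 35, 28, 35 days apart.
Specifically, the 3rd Tuesday of each month.
3rd Tuesday of March 2023: 2023-03-21.
3rd Tuesday of April 2023: 2023-04-18.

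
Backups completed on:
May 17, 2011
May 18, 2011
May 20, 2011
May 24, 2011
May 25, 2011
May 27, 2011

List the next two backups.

May 31, 2011; June 1, 2011

Every event lands on a Tuesday or Wednesday or Friday (gaps cycle 1, 2, 4, 1, 2).
So the schedule is: every Tuesday, Wednesday and Friday.
Next Tuesday: May 31, 2011.
Next Wednesday: June 1, 2011.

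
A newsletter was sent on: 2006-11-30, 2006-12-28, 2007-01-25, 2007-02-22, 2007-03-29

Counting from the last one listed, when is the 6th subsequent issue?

2007-09-27

All Thursdays; the gaps (28, 28, 28, 35) vary with month length.
This is the last Thursday of each month.
April 2007 ends with Thursday 2007-04-26.
May 2007 ends with Thursday 2007-05-31.
June 2007 ends with Thursday 2007-06-28.
Last Thursday of July 2007: 2007-07-26.
Last Thursday of August 2007: 2007-08-30.
Last Thursday of September 2007: 2007-09-27.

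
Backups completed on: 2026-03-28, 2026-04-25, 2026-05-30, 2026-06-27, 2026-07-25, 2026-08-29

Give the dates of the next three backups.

All Saturdays; the gaps (28, 35, 28, 28, 35) vary with month length.
This is the last Saturday of each month.
Last Saturday of September 2026: 2026-09-26.
October 2026 ends with Saturday 2026-10-31.
Last Saturday of November 2026: 2026-11-28.

2026-09-26, 2026-10-31, 2026-11-28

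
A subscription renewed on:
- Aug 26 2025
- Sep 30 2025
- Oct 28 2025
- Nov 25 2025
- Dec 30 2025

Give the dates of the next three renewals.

Jan 27 2026, Feb 24 2026, Mar 31 2026

All Tuesdays; the gaps (35, 28, 28, 35) vary with month length.
This is the last Tuesday of each month.
Last Tuesday of January 2026: Jan 27 2026.
Last Tuesday of February 2026: Feb 24 2026.
Last Tuesday of March 2026: Mar 31 2026.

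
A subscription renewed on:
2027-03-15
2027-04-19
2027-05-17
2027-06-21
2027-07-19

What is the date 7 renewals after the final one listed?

2028-02-21

Gaps: 35, 28, 35, 28 days — a mix of 28 and 35. Every date is a Monday.
Each is the 3rd Monday of its month.
August 2027 — 3rd Monday is 2027-08-16.
September 2027 — 3rd Monday is 2027-09-20.
3rd Monday of October 2027: 2027-10-18.
November 2027 — 3rd Monday is 2027-11-15.
3rd Monday of December 2027: 2027-12-20.
January 2028 — 3rd Monday is 2028-01-17.
February 2028 — 3rd Monday is 2028-02-21.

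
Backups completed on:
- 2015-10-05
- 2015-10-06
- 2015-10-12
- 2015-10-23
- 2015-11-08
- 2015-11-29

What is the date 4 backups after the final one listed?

2016-04-11

The spacing grows by 5 each time: 1, 6, 11, 16, 21 days.
Next gap: 26 days. 2015-11-29 + 26 days = 2015-12-25.
Next gap: 31 days. 2015-12-25 + 31 days = 2016-01-25.
Next gap: 36 days. 2016-01-25 + 36 days = 2016-03-01.
Next gap: 41 days. 2016-03-01 + 41 days = 2016-04-11.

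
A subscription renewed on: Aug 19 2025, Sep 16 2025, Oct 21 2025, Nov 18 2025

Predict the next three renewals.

These are Tuesdays at 28- or 35-day spacing (28, 35, 28).
The pattern: 3rd Tuesday of the month.
3rd Tuesday of December 2025: Dec 16 2025.
3rd Tuesday of January 2026: Jan 20 2026.
3rd Tuesday of February 2026: Feb 17 2026.

Dec 16 2025, Jan 20 2026, Feb 17 2026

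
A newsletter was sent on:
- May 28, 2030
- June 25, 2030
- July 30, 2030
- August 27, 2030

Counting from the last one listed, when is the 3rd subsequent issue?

All Tuesdays; the gaps (28, 35, 28) vary with month length.
This is the last Tuesday of each month.
September 2030 ends with Tuesday September 24, 2030.
Last Tuesday of October 2030: October 29, 2030.
Last Tuesday of November 2030: November 26, 2030.

November 26, 2030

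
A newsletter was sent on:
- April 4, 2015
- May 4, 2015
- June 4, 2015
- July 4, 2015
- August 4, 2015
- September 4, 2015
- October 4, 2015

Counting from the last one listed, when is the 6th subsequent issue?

Each date is the 4th; the gaps (30, 31, 30, 31, 31, 30) track the month lengths.
The rule is the 4th of each month.
Next: November 2015 → November 4, 2015.
Next: December 2015 → December 4, 2015.
January 2016: January 4, 2016.
Next: February 2016 → February 4, 2016.
Next: March 2016 → March 4, 2016.
April 2016: April 4, 2016.

April 4, 2016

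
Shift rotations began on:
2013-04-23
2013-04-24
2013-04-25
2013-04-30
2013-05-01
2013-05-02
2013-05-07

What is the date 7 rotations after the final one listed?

2013-05-22

Every event lands on a Tuesday or Wednesday or Thursday (gaps cycle 1, 1, 5, 1, 1, 5).
So the schedule is: every Tuesday, Wednesday and Thursday.
Next Wednesday: 2013-05-08.
The following Thursday is 2013-05-09.
The following Tuesday is 2013-05-14.
Next Wednesday: 2013-05-15.
Next Thursday: 2013-05-16.
The following Tuesday is 2013-05-21.
Next Wednesday: 2013-05-22.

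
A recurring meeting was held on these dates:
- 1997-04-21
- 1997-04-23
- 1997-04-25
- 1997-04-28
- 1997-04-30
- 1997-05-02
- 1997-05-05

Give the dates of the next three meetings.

1997-05-07, 1997-05-09, 1997-05-12

Every event lands on a Monday or Wednesday or Friday (gaps cycle 2, 2, 3, 2, 2, 3).
So the schedule is: every Monday, Wednesday and Friday.
Next Wednesday: 1997-05-07.
Next Friday: 1997-05-09.
Next Monday: 1997-05-12.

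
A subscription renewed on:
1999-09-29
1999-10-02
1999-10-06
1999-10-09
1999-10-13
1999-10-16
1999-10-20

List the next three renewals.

1999-10-23, 1999-10-27, 1999-10-30

Every event lands on a Wednesday or Saturday (gaps cycle 3, 4, 3, 4, 3, 4).
So the schedule is: every Wednesday and Saturday.
The following Saturday is 1999-10-23.
The following Wednesday is 1999-10-27.
The following Saturday is 1999-10-30.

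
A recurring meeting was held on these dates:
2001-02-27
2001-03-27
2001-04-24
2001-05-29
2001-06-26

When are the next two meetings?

All Tuesdays; the gaps (28, 28, 35, 28) vary with month length.
This is the last Tuesday of each month.
July 2001 ends with Tuesday 2001-07-31.
Last Tuesday of August 2001: 2001-08-28.

2001-07-31, 2001-08-28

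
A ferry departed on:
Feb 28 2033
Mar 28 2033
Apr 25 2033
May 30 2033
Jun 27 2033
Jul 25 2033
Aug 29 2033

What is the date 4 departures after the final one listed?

Dec 26 2033

Every date is a Monday; gaps 28, 28, 35, 28, 28, 35 days.
Each is the last Monday of its month (at least one falls on the 29th or later, ruling out '4th Monday').
September 2033 ends with Monday Sep 26 2033.
Last Monday of October 2033: Oct 31 2033.
Last Monday of November 2033: Nov 28 2033.
Last Monday of December 2033: Dec 26 2033.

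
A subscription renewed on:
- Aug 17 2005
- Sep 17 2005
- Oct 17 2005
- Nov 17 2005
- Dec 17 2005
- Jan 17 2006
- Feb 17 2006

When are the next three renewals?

The day-of-month is always 17 (31, 30, 31, 30, 31, 31 days between events).
So this recurs on the 17th of each month.
Next: March 2006 → Mar 17 2006.
April 2006: Apr 17 2006.
Next: May 2006 → May 17 2006.

Mar 17 2006, Apr 17 2006, May 17 2006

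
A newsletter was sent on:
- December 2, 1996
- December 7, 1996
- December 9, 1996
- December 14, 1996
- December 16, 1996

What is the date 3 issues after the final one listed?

The gap pattern 5, 2, 5, 2 repeats every 2 events.
These are the Mondays and Saturdays of each week.
The following Saturday is December 21, 1996.
The following Monday is December 23, 1996.
The following Saturday is December 28, 1996.

December 28, 1996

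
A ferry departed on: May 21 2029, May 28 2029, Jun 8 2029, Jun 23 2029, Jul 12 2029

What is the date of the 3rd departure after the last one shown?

Oct 1 2029

The spacing grows by 4 each time: 7, 11, 15, 19 days.
Next gap: 23 days. Jul 12 2029 + 23 days = Aug 4 2029.
Next gap: 27 days. Aug 4 2029 + 27 days = Aug 31 2029.
Next gap: 31 days. Aug 31 2029 + 31 days = Oct 1 2029.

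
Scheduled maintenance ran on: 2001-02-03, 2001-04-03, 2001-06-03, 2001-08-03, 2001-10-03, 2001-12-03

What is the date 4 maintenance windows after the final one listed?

2002-08-03

Each date is the 3rd; the gaps (59, 61, 61, 61, 61) track the month lengths.
The rule is the 3rd of every 2 months.
February 2002: 2002-02-03.
Next: April 2002 → 2002-04-03.
June 2002: 2002-06-03.
Next: August 2002 → 2002-08-03.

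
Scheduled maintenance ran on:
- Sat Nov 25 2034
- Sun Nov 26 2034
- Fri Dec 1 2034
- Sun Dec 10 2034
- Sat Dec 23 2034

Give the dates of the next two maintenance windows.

Gaps: 1, 5, 9, 13 days — each gap is 4 larger than the previous one.
Next gap: 17 days. Sat Dec 23 2034 + 17 days = Tue Jan 9 2035.
Next gap: 21 days. Tue Jan 9 2035 + 21 days = Tue Jan 30 2035.

Tue Jan 9 2035, Tue Jan 30 2035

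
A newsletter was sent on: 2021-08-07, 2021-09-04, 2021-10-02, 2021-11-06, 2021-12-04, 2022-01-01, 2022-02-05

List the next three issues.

2022-03-05, 2022-04-02, 2022-05-07

These are Saturdays at 28- or 35-day spacing (28, 28, 35, 28, 28, 35).
The pattern: 1st Saturday of the month.
March 2022 — 1st Saturday is 2022-03-05.
April 2022 — 1st Saturday is 2022-04-02.
1st Saturday of May 2022: 2022-05-07.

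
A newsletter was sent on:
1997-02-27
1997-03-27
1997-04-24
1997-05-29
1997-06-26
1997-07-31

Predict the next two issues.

1997-08-28, 1997-09-25

These are Thursdays with 28, 28, 35, 28, 35-day gaps.
Each is the final Thursday of its month — 1997-05-29 is past the 28th, so '4th Thursday' doesn't fit.
August 1997 ends with Thursday 1997-08-28.
Last Thursday of September 1997: 1997-09-25.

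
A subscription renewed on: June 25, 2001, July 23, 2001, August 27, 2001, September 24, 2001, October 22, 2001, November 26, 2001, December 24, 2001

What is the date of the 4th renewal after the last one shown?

Gaps: 28, 35, 28, 28, 35, 28 days — a mix of 28 and 35. Every date is a Monday.
Each is the 4th Monday of its month.
January 2002 — 4th Monday is January 28, 2002.
4th Monday of February 2002: February 25, 2002.
March 2002 — 4th Monday is March 25, 2002.
4th Monday of April 2002: April 22, 2002.

April 22, 2002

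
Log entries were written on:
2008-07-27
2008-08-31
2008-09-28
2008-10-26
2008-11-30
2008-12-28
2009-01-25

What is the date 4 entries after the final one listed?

2009-05-31

Every date is a Sunday; gaps 35, 28, 28, 35, 28, 28 days.
Each is the last Sunday of its month (at least one falls on the 29th or later, ruling out '4th Sunday').
Last Sunday of February 2009: 2009-02-22.
March 2009 ends with Sunday 2009-03-29.
April 2009 ends with Sunday 2009-04-26.
May 2009 ends with Sunday 2009-05-31.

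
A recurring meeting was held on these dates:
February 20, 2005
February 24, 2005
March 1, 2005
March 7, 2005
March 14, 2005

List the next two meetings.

March 22, 2005; March 31, 2005

The spacing grows by 1 each time: 4, 5, 6, 7 days.
Next gap: 8 days. March 14, 2005 + 8 days = March 22, 2005.
Next gap: 9 days. March 22, 2005 + 9 days = March 31, 2005.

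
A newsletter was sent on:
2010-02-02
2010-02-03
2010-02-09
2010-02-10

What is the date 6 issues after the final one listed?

2010-03-03

The gap pattern 1, 6, 1 repeats every 2 events.
These are the Tuesdays and Wednesdays of each week.
The following Tuesday is 2010-02-16.
The following Wednesday is 2010-02-17.
The following Tuesday is 2010-02-23.
The following Wednesday is 2010-02-24.
The following Tuesday is 2010-03-02.
Next Wednesday: 2010-03-03.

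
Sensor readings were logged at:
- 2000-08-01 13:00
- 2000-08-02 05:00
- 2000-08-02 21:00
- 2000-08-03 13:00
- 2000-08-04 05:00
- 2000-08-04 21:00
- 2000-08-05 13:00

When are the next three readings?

2000-08-06 05:00, 2000-08-06 21:00, 2000-08-07 13:00

Gaps: 16, 16, 16, 16, 16, 16 hours — each event is 16 hours after the previous one.
2000-08-05 13:00 + 16 h = 2000-08-06 05:00.
2000-08-06 05:00 + 16 h = 2000-08-06 21:00.
2000-08-06 21:00 + 16 h = 2000-08-07 13:00.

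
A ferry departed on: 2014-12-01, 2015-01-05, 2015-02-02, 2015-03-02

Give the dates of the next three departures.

All dates are Mondays, 35, 28, 28 days apart.
Specifically, the 1st Monday of each month.
1st Monday of April 2015: 2015-04-06.
1st Monday of May 2015: 2015-05-04.
June 2015 — 1st Monday is 2015-06-01.

2015-04-06, 2015-05-04, 2015-06-01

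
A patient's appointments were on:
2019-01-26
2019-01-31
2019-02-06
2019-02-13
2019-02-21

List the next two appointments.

2019-03-02, 2019-03-12

The spacing grows by 1 each time: 5, 6, 7, 8 days.
Next gap: 9 days. 2019-02-21 + 9 days = 2019-03-02.
Next gap: 10 days. 2019-03-02 + 10 days = 2019-03-12.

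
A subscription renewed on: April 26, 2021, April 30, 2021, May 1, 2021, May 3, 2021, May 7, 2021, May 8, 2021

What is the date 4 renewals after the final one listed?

May 17, 2021

The gap pattern 4, 1, 2, 4, 1 repeats every 3 events.
These are the Mondays, Fridays and Saturdays of each week.
The following Monday is May 10, 2021.
Next Friday: May 14, 2021.
The following Saturday is May 15, 2021.
The following Monday is May 17, 2021.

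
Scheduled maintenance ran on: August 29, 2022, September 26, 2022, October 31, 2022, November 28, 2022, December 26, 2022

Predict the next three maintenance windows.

January 30, 2023; February 27, 2023; March 27, 2023

All Mondays; the gaps (28, 35, 28, 28) vary with month length.
This is the last Monday of each month.
Last Monday of January 2023: January 30, 2023.
Last Monday of February 2023: February 27, 2023.
March 2023 ends with Monday March 27, 2023.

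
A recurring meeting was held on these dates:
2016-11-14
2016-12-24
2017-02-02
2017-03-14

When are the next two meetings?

2017-04-23, 2017-06-02

Every event comes 40 days after the last (40, 40, 40).
2017-03-14 + 40 days = 2017-04-23.
2017-04-23 + 40 days = 2017-06-02.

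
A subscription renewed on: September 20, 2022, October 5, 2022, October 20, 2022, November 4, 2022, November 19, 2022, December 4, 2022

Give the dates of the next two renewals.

December 19, 2022; January 3, 2023

The spacing is 15, 15, 15, 15, 15 days — always 15 days.
December 4, 2022 + 15 days = December 19, 2022.
December 19, 2022 + 15 days = January 3, 2023.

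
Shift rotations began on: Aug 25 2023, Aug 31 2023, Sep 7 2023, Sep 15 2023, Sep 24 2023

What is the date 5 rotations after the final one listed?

Intervals are 6, 7, 8, 9 days — an arithmetic progression with common difference 1.
Next gap: 10 days. Sep 24 2023 + 10 days = Oct 4 2023.
Next gap: 11 days. Oct 4 2023 + 11 days = Oct 15 2023.
Next gap: 12 days. Oct 15 2023 + 12 days = Oct 27 2023.
Next gap: 13 days. Oct 27 2023 + 13 days = Nov 9 2023.
Next gap: 14 days. Nov 9 2023 + 14 days = Nov 23 2023.

Nov 23 2023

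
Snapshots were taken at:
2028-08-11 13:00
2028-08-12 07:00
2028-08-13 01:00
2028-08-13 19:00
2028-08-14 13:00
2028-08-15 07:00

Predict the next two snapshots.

2028-08-16 01:00, 2028-08-16 19:00

The interval is a steady 18 hours (18, 18, 18, 18, 18).
2028-08-15 07:00 + 18 h = 2028-08-16 01:00.
2028-08-16 01:00 + 18 h = 2028-08-16 19:00.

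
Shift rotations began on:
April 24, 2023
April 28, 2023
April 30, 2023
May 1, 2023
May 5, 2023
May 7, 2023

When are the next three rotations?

May 8, 2023; May 12, 2023; May 14, 2023

Gaps: 4, 2, 1, 4, 2 days — not constant, but cyclic with period 3.
The events fall on every Monday, Friday and Sunday.
Next Monday: May 8, 2023.
Next Friday: May 12, 2023.
The following Sunday is May 14, 2023.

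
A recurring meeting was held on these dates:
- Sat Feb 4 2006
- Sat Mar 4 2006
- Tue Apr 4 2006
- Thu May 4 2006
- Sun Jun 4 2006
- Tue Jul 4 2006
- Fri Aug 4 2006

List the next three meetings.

Each date is the 4th; the gaps (28, 31, 30, 31, 30, 31) track the month lengths.
The rule is the 4th of each month.
Next: September 2006 → Mon Sep 4 2006.
October 2006: Wed Oct 4 2006.
November 2006: Sat Nov 4 2006.

Mon Sep 4 2006, Wed Oct 4 2006, Sat Nov 4 2006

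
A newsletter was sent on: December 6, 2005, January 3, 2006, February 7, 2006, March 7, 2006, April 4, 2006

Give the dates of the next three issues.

Gaps: 28, 35, 28, 28 days — a mix of 28 and 35. Every date is a Tuesday.
Each is the 1st Tuesday of its month.
May 2006 — 1st Tuesday is May 2, 2006.
June 2006 — 1st Tuesday is June 6, 2006.
July 2006 — 1st Tuesday is July 4, 2006.

May 2, 2006; June 6, 2006; July 4, 2006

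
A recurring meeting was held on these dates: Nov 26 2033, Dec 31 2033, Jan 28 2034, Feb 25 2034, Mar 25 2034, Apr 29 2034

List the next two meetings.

May 27 2034, Jun 24 2034

All Saturdays; the gaps (35, 28, 28, 28, 35) vary with month length.
This is the last Saturday of each month.
May 2034 ends with Saturday May 27 2034.
Last Saturday of June 2034: Jun 24 2034.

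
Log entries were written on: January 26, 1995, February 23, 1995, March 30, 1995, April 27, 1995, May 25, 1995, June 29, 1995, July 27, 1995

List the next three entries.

August 31, 1995; September 28, 1995; October 26, 1995

All Thursdays; the gaps (28, 35, 28, 28, 35, 28) vary with month length.
This is the last Thursday of each month.
August 1995 ends with Thursday August 31, 1995.
September 1995 ends with Thursday September 28, 1995.
Last Thursday of October 1995: October 26, 1995.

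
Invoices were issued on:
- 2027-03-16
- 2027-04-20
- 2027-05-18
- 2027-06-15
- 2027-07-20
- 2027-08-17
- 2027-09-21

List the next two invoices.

Gaps: 35, 28, 28, 35, 28, 35 days — a mix of 28 and 35. Every date is a Tuesday.
Each is the 3rd Tuesday of its month.
October 2027 — 3rd Tuesday is 2027-10-19.
3rd Tuesday of November 2027: 2027-11-16.

2027-10-19, 2027-11-16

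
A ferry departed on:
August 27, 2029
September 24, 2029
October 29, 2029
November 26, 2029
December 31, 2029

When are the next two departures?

January 28, 2030; February 25, 2030

These are Mondays with 28, 35, 28, 35-day gaps.
Each is the final Monday of its month — October 29, 2029 is past the 28th, so '4th Monday' doesn't fit.
January 2030 ends with Monday January 28, 2030.
Last Monday of February 2030: February 25, 2030.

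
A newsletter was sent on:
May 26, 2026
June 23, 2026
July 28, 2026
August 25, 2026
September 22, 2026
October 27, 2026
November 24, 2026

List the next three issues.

All dates are Tuesdays, 28, 35, 28, 28, 35, 28 days apart.
Specifically, the 4th Tuesday of each month.
4th Tuesday of December 2026: December 22, 2026.
January 2027 — 4th Tuesday is January 26, 2027.
February 2027 — 4th Tuesday is February 23, 2027.

December 22, 2026; January 26, 2027; February 23, 2027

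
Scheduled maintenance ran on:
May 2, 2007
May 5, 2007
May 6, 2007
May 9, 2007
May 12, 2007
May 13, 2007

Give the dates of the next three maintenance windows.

May 16, 2007; May 19, 2007; May 20, 2007

The gap pattern 3, 1, 3, 3, 1 repeats every 3 events.
These are the Wednesdays, Saturdays and Sundays of each week.
The following Wednesday is May 16, 2007.
Next Saturday: May 19, 2007.
Next Sunday: May 20, 2007.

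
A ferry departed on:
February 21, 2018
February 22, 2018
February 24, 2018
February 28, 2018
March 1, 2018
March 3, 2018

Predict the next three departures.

March 7, 2018; March 8, 2018; March 10, 2018

The gap pattern 1, 2, 4, 1, 2 repeats every 3 events.
These are the Wednesdays, Thursdays and Saturdays of each week.
The following Wednesday is March 7, 2018.
Next Thursday: March 8, 2018.
The following Saturday is March 10, 2018.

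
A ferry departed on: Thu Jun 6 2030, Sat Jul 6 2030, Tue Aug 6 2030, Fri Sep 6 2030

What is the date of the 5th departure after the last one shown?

Thu Feb 6 2031

Gaps: 30, 31, 31 days — not constant. Every event is on the 6th of the month.
Pattern: the 6th of each month.
Next: October 2030 → Sun Oct 6 2030.
Next: November 2030 → Wed Nov 6 2030.
December 2030: Fri Dec 6 2030.
Next: January 2031 → Mon Jan 6 2031.
Next: February 2031 → Thu Feb 6 2031.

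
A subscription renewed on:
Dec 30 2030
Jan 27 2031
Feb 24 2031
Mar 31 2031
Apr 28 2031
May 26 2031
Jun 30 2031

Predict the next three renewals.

Jul 28 2031, Aug 25 2031, Sep 29 2031

Every date is a Monday; gaps 28, 28, 35, 28, 28, 35 days.
Each is the last Monday of its month (at least one falls on the 29th or later, ruling out '4th Monday').
July 2031 ends with Monday Jul 28 2031.
August 2031 ends with Monday Aug 25 2031.
September 2031 ends with Monday Sep 29 2031.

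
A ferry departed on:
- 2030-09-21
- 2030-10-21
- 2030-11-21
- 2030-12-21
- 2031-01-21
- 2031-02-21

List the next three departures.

2031-03-21, 2031-04-21, 2031-05-21

Gaps: 30, 31, 30, 31, 31 days — not constant. Every event is on the 21st of the month.
Pattern: the 21st of each month.
March 2031: 2031-03-21.
April 2031: 2031-04-21.
Next: May 2031 → 2031-05-21.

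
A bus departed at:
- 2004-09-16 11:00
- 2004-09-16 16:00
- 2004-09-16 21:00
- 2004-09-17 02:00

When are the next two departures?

2004-09-17 07:00, 2004-09-17 12:00

The interval is a steady 5 hours (5, 5, 5).
2004-09-17 02:00 + 5 h = 2004-09-17 07:00.
2004-09-17 07:00 + 5 h = 2004-09-17 12:00.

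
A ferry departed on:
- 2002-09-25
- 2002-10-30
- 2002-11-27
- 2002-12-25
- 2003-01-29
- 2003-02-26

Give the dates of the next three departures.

Every date is a Wednesday; gaps 35, 28, 28, 35, 28 days.
Each is the last Wednesday of its month (at least one falls on the 29th or later, ruling out '4th Wednesday').
Last Wednesday of March 2003: 2003-03-26.
Last Wednesday of April 2003: 2003-04-30.
May 2003 ends with Wednesday 2003-05-28.

2003-03-26, 2003-04-30, 2003-05-28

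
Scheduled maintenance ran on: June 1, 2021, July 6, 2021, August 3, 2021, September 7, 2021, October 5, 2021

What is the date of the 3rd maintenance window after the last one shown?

January 4, 2022

All dates are Tuesdays, 35, 28, 35, 28 days apart.
Specifically, the 1st Tuesday of each month.
November 2021 — 1st Tuesday is November 2, 2021.
1st Tuesday of December 2021: December 7, 2021.
January 2022 — 1st Tuesday is January 4, 2022.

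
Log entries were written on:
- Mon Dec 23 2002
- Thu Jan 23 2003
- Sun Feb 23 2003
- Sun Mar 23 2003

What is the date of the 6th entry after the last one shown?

The day-of-month is always 23 (31, 31, 28 days between events).
So this recurs on the 23rd of each month.
April 2003: Wed Apr 23 2003.
Next: May 2003 → Fri May 23 2003.
June 2003: Mon Jun 23 2003.
July 2003: Wed Jul 23 2003.
Next: August 2003 → Sat Aug 23 2003.
Next: September 2003 → Tue Sep 23 2003.

Tue Sep 23 2003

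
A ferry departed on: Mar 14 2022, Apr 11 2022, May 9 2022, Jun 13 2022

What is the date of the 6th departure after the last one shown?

Dec 12 2022

Gaps: 28, 28, 35 days — a mix of 28 and 35. Every date is a Monday.
Each is the 2nd Monday of its month.
July 2022 — 2nd Monday is Jul 11 2022.
2nd Monday of August 2022: Aug 8 2022.
September 2022 — 2nd Monday is Sep 12 2022.
October 2022 — 2nd Monday is Oct 10 2022.
November 2022 — 2nd Monday is Nov 14 2022.
2nd Monday of December 2022: Dec 12 2022.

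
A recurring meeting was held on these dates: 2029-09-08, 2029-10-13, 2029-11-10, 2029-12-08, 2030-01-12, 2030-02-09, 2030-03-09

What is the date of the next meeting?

Gaps: 35, 28, 28, 35, 28, 28 days — a mix of 28 and 35. Every date is a Saturday.
Each is the 2nd Saturday of its month.
April 2030 — 2nd Saturday is 2030-04-13.

2030-04-13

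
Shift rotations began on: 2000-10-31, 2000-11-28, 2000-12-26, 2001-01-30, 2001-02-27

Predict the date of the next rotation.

2001-03-27

All Tuesdays; the gaps (28, 28, 35, 28) vary with month length.
This is the last Tuesday of each month.
Last Tuesday of March 2001: 2001-03-27.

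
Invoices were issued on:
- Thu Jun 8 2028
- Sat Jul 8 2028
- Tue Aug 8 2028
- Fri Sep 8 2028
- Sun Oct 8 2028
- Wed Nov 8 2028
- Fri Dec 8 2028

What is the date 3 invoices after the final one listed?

Thu Mar 8 2029

The day-of-month is always 8 (30, 31, 31, 30, 31, 30 days between events).
So this recurs on the 8th of each month.
Next: January 2029 → Mon Jan 8 2029.
February 2029: Thu Feb 8 2029.
Next: March 2029 → Thu Mar 8 2029.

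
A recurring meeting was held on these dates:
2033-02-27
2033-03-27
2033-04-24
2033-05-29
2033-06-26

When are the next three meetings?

All Sundays; the gaps (28, 28, 35, 28) vary with month length.
This is the last Sunday of each month.
July 2033 ends with Sunday 2033-07-31.
Last Sunday of August 2033: 2033-08-28.
Last Sunday of September 2033: 2033-09-25.

2033-07-31, 2033-08-28, 2033-09-25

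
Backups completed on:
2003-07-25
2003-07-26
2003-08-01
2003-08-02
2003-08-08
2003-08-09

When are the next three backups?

2003-08-15, 2003-08-16, 2003-08-22

Gaps: 1, 6, 1, 6, 1 days — not constant, but cyclic with period 2.
The events fall on every Friday and Saturday.
Next Friday: 2003-08-15.
Next Saturday: 2003-08-16.
Next Friday: 2003-08-22.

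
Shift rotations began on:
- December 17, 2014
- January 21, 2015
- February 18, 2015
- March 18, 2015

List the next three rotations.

Gaps: 35, 28, 28 days — a mix of 28 and 35. Every date is a Wednesday.
Each is the 3rd Wednesday of its month.
3rd Wednesday of April 2015: April 15, 2015.
3rd Wednesday of May 2015: May 20, 2015.
3rd Wednesday of June 2015: June 17, 2015.

April 15, 2015; May 20, 2015; June 17, 2015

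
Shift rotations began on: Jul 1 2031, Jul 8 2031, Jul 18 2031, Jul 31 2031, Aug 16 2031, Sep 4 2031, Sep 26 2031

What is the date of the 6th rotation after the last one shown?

Apr 8 2032

The spacing grows by 3 each time: 7, 10, 13, 16, 19, 22 days.
Next gap: 25 days. Sep 26 2031 + 25 days = Oct 21 2031.
Next gap: 28 days. Oct 21 2031 + 28 days = Nov 18 2031.
Next gap: 31 days. Nov 18 2031 + 31 days = Dec 19 2031.
Next gap: 34 days. Dec 19 2031 + 34 days = Jan 22 2032.
Next gap: 37 days. Jan 22 2032 + 37 days = Feb 28 2032.
Next gap: 40 days. Feb 28 2032 + 40 days = Apr 8 2032.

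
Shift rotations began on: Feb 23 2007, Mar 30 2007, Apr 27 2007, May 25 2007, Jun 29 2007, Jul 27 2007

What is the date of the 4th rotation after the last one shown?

Nov 30 2007

Every date is a Friday; gaps 35, 28, 28, 35, 28 days.
Each is the last Friday of its month (at least one falls on the 29th or later, ruling out '4th Friday').
August 2007 ends with Friday Aug 31 2007.
September 2007 ends with Friday Sep 28 2007.
October 2007 ends with Friday Oct 26 2007.
Last Friday of November 2007: Nov 30 2007.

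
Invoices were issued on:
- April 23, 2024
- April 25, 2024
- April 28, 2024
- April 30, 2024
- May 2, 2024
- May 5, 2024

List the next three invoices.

May 7, 2024; May 9, 2024; May 12, 2024

Every event lands on a Tuesday or Thursday or Sunday (gaps cycle 2, 3, 2, 2, 3).
So the schedule is: every Tuesday, Thursday and Sunday.
Next Tuesday: May 7, 2024.
The following Thursday is May 9, 2024.
The following Sunday is May 12, 2024.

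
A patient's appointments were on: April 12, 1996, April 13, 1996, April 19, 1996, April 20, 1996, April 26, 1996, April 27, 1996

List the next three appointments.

May 3, 1996; May 4, 1996; May 10, 1996

The gap pattern 1, 6, 1, 6, 1 repeats every 2 events.
These are the Fridays and Saturdays of each week.
The following Friday is May 3, 1996.
The following Saturday is May 4, 1996.
The following Friday is May 10, 1996.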